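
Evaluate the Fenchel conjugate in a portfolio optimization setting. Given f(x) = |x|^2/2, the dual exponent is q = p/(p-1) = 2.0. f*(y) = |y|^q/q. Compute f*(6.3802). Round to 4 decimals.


The conjugate exponent q satisfies 1/p + 1/q = 1.
p = 2, so q = 2/(2 - 1) = 2.0
|y|^q = 6.3802^2.0 = 40.707
f*(6.3802) = 40.707 / 2.0 = 20.3535


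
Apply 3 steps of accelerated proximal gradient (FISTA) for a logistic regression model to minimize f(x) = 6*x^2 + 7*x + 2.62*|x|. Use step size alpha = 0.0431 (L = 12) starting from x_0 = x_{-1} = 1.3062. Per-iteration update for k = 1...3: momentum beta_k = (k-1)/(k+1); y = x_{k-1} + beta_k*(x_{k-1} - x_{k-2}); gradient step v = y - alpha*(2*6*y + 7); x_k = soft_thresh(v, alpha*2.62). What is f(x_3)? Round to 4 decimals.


FISTA on f(x) = 6*x^2 + 7*x + 2.62*|x|
L = 12, alpha = 0.0431
Iteration 1: beta = 0.0, y = 1.3062 + 0.0*(1.3062 - 1.3062) = 1.3062
  grad(y) = 22.6744, v = y - alpha*grad = 0.3289
  prox(v) = soft_thresh(0.3289, 0.1129) = 0.216
Iteration 2: beta = 0.3333, y = 0.216 + 0.3333*(0.216 - 1.3062) = -0.1474
  grad(y) = 5.2314, v = y - alpha*grad = -0.3729
  prox(v) = soft_thresh(-0.3729, 0.1129) = -0.2599
Iteration 3: beta = 0.5, y = -0.2599 + 0.5*(-0.2599 - 0.216) = -0.4979
  grad(y) = 1.0251, v = y - alpha*grad = -0.5421
  prox(v) = soft_thresh(-0.5421, 0.1129) = -0.4292
f(x_3) = 6*(-0.4292)^2 + 7*(-0.4292) + 2.62*|-0.4292| = -0.7746


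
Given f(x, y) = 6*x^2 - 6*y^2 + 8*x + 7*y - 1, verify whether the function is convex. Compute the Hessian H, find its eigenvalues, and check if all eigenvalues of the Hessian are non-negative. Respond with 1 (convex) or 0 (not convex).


The Hessian of f(x,y) = 6*x^2 - 6*y^2 + 8*x + 7*y - 1 is:
H = [[12, 0], [0, -12]]
Trace = 12 - 12 = 0
Determinant = 12*-12 - (0)^2 = -144
Discriminant = (0)^2 - 4*-144 = 576.0
Eigenvalues: lambda_1 = -12.0, lambda_2 = 12.0
The function is not convex.

0


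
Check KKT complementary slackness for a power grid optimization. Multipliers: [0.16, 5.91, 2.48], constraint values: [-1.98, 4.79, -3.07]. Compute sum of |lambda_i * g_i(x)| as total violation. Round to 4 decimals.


KKT complementary slackness check:
lambda_1 * g_1 = 0.16 * -1.98 = -0.3168
lambda_2 * g_2 = 5.91 * 4.79 = 28.3089
lambda_3 * g_3 = 2.48 * -3.07 = -7.6136
Total violation = 0.3168 + 28.3089 + 7.6136 = 36.2393


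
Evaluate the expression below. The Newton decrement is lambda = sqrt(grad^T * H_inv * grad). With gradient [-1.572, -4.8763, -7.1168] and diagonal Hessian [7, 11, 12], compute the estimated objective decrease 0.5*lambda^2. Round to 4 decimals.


Step 1: H is diagonal, so H^(-1) * g = [-0.2246, -0.4433, -0.5931].
Step 2: g^T H^(-1) g = sum_i g_i^2 / H_ii
  = (-1.572)^2/7 + (-4.8763)^2/11 + (-7.1168)^2/12
  = 0.353 + 2.1617 + 4.2207 = 6.7354
Step 3: Objective decrease = 0.5 * g^T H^(-1) g = 3.3677


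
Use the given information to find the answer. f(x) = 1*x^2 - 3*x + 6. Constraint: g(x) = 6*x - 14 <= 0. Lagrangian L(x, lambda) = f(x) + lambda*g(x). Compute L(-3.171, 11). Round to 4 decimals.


Step 1: Evaluate f(x).
f(-3.171) = 1*(-3.171)^2 - 3*(-3.171) + 6 = 25.5682
Step 2: Evaluate g(x).
g(-3.171) = 6*-3.171 - 14 = -33.026
Step 3: Compute Lagrangian.
L = 25.5682 + 11*-33.026 = -337.7178


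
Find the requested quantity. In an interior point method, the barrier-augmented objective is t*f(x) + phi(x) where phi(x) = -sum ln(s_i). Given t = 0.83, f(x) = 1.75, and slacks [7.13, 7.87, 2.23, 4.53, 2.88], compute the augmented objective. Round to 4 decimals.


Step 1: Compute log-barrier.
ln values: [1.9643, 2.0631, 0.802, 1.5107, 1.0578]
phi = -(1.9643 + 2.0631 + 0.802 + 1.5107 + 1.0578) = -7.3979
Step 2: Compute augmented objective.
t*f(x) = 0.83*1.75 = 1.4525
Total = 1.4525 - 7.3979 = -5.9454


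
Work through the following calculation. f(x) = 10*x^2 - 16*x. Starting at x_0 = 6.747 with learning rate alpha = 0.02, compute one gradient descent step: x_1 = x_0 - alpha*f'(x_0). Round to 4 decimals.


We compute the gradient at x_0 and apply the update.
f'(x) = 20*x - 16
f'(6.747) = 20*6.747 - 16 = 118.94
x_1 = 6.747 - 0.02*118.94 = 4.3682


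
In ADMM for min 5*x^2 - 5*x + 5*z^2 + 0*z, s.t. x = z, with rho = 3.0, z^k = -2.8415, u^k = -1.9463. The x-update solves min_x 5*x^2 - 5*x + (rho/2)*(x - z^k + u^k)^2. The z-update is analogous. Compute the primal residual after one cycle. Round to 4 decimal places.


ADMM iteration with rho = 3.0, z^k = -2.8415, u^k = -1.9463
Step 1: x-update.
Minimize 5*x^2 - 5*x + (3.0/2)*(x + 2.8415 - 1.9463)^2
FOC: (2*5 + 3.0)*x = 5 + 3.0*(-2.8415 + 1.9463)
x^{k+1} = 0.178
Step 2: z-update.
Minimize 5*z^2 + 0*z + (3.0/2)*(0.178 - z - 1.9463)^2
FOC: (2*5 + 3.0)*z = 0 + 3.0*(0.178 - 1.9463)
z^{k+1} = -0.4081
Step 3: u-update.
u^{k+1} = -1.9463 + 0.178 + 0.4081 = -1.3602
Step 4: Primal residual = |0.178 + 0.4081| = 0.5861


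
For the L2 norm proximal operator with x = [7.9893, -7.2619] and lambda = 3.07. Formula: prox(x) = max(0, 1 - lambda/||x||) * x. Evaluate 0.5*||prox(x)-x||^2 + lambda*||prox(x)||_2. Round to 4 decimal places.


Step 1: Compute ||x||.
||x|| = 10.7965
Step 2: Compute scaling factor.
scale = max(0, 1 - 3.07/10.7965) = 0.7156
Step 3: prox(x) = [5.7175, -5.197]
||prox(x)|| = 7.7265
Step 4: Proximal objective.
0.5*||prox-x||^2 = 4.7125
lambda*||prox|| = 23.7204
Total = 28.4328


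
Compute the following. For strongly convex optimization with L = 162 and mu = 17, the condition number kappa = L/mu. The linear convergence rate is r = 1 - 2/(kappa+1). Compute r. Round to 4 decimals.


Step 1: Compute the condition number.
kappa = L/mu = 162/17 = 9.5294
Step 2: Compute the convergence rate.
r = 1 - 2/(kappa + 1) = 1 - 2*mu/(L + mu) = (L - mu)/(L + mu) = 145/179 = 0.8101


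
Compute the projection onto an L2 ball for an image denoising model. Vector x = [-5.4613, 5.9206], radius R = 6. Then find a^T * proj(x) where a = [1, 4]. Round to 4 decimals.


Step 1: Compute ||x|| (intermediates to 6 decimals).
||x|| = sqrt((-5.4613)^2 + 5.9206^2) = 8.054769
Step 2: Project.
Since ||x|| > R, scale = R/||x|| = 6/8.054769 = 0.7449, proj(x) = scale * x
proj(x) = [-4.068122, 4.410255]
Step 3: Dot product.
a^T * proj(x) = 1*(-4.068122) + 4*4.410255 = 13.5729


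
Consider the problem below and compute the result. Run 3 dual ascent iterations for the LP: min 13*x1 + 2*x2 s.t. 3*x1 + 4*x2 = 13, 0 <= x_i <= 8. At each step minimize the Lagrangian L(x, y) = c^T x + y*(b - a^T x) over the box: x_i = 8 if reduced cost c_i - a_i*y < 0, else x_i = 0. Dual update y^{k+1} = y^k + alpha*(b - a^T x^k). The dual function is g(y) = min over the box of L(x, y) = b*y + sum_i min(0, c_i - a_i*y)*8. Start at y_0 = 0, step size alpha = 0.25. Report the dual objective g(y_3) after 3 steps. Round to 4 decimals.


Dual ascent for LP: min 13*x1 + 2*x2, 3*x1 + 4*x2 = 13, 0 <= x_i <= 8
Step 1: y^k = 0.0, reduced costs: (13.0, 2.0)
  x^k = (0.0, 0.0), subgradient = b - a^T x = 13.0
  y^{k+1} = 0.0 + 0.25*13.0 = 3.25
Step 2: y^k = 3.25, reduced costs: (3.25, -11.0)
  x^k = (0.0, 8.0), subgradient = b - a^T x = -19.0
  y^{k+1} = 3.25 + 0.25*-19.0 = -1.5
Step 3: y^k = -1.5, reduced costs: (17.5, 8.0)
  x^k = (0.0, 0.0), subgradient = b - a^T x = 13.0
  y^{k+1} = -1.5 + 0.25*13.0 = 1.75
Dual objective at y_3 = 1.75: reduced costs (7.75, -5.0), box minimizer x = (0.0, 8.0)
g(y_3) = b*y + (c1 - a1*y)*x1 + (c2 - a2*y)*x2 = 13*1.75 + 7.75*0.0 + (-5.0)*8.0 = 22.75 + 0.0 - 40.0 = -17.25


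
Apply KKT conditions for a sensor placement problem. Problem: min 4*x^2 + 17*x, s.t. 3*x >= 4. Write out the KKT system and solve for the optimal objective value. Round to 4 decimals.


Step 1: Try lambda = 0 (constraint inactive).
x_unc = -17/(2*4) = -2.125
Check: 3*-2.125 = -6.375 < 4 -- violated!
Step 2: Constraint must be active: 3*x = 4
x* = 4/3 = 1.3333 (rounded; the exact value 4/3 is used below)
lambda = (2*4*(4/3) + 17)/3 = 9.2222
Step 3: Compute optimal value.
f(x*) = 4*(4/3)^2 + 17*(4/3) = 29.7778


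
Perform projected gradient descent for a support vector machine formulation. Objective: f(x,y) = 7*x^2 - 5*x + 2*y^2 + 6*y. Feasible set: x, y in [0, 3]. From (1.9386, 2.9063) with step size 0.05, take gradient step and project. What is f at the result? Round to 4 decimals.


Step 1: Compute gradient at (1.9386, 2.9063).
grad_x = 2*7*1.9386 - 5 = 22.1404
grad_y = 2*2*2.9063 + 6 = 17.6252
Step 2: Gradient step.
x_raw = 1.9386 - 0.05*22.1404 = 0.8316
y_raw = 2.9063 - 0.05*17.6252 = 2.025
Step 3: Project onto [0, 3].
x_proj = clip(0.8316) = 0.8316
y_proj = clip(2.025) = 2.025
Step 4: Evaluate f.
f(0.8316, 2.025) = 21.0346


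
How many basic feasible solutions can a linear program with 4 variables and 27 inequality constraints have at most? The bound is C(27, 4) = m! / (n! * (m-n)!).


Each vertex corresponds to some choice of n active constraints out of m, so the number of vertices is at most C(m, n) = m! / (n!(m-n)!).
m = 27, n = 4
Numerator: 27 * 26 * 25 * 24
Denominator: 4! = 24
C(27, 4) = 17550


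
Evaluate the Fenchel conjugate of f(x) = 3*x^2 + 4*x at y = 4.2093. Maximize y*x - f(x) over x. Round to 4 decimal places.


f*(y) = sup_x {y*x - a*x^2 - b*x} = sup_x {(y-b)*x - a*x^2}
FOC: (y - b) - 2a*x = 0 => x* = (y - b)/(2a)
x* = (4.2093 - 4)/(2*3) = 0.0349
f*(4.2093) = (y-b)^2/(4a) = (4.2093 - 4)^2/(4*3)
= 0.0438/12 = 0.0037


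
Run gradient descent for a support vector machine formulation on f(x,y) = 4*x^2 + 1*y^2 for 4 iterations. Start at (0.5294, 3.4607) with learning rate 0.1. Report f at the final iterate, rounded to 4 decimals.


Gradient descent on f(x,y) = 4*x^2 + 1*y^2.
Starting point: (0.5294, 3.4607), alpha = 0.1
Step 1: grad_x = 2*4*0.5294 = 4.2352, grad_y = 2*1*3.4607 = 6.9214
  x_1 = 0.5294 - 0.1*4.2352 = 0.1059
  y_1 = 3.4607 - 0.1*6.9214 = 2.7686
Step 2: grad_x = 2*4*0.1059 = 0.847, grad_y = 2*1*2.7686 = 5.5371
  x_2 = 0.1059 - 0.1*0.847 = 0.0212
  y_2 = 2.7686 - 0.1*5.5371 = 2.2148
Step 3: grad_x = 2*4*0.0212 = 0.1694, grad_y = 2*1*2.2148 = 4.4297
  x_3 = 0.0212 - 0.1*0.1694 = 0.0042
  y_3 = 2.2148 - 0.1*4.4297 = 1.7719
Step 4: grad_x = 2*4*0.0042 = 0.0339, grad_y = 2*1*1.7719 = 3.5438
  x_4 = 0.0042 - 0.1*0.0339 = 0.0008
  y_4 = 1.7719 - 0.1*3.5438 = 1.4175
f(0.0008, 1.4175) = 4*0.0008^2 + 1*1.4175^2 = 2.0093


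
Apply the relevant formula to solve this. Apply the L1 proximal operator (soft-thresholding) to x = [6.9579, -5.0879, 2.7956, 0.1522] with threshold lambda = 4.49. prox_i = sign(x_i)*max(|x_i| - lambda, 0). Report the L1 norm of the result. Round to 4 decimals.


Soft-thresholding with lambda = 4.49:
prox(6.9579) = sign(6.9579)*max(|6.9579| - 4.49, 0) = 2.4679
prox(-5.0879) = sign(-5.0879)*max(|-5.0879| - 4.49, 0) = -0.5979
prox(2.7956) = sign(2.7956)*max(|2.7956| - 4.49, 0) = 0.0
prox(0.1522) = sign(0.1522)*max(|0.1522| - 4.49, 0) = 0.0
prox(x) = [2.4679, -0.5979, 0.0, 0.0]
||prox(x)||_1 = 2.4679 + 0.5979 + 0.0 + 0.0 = 3.0658


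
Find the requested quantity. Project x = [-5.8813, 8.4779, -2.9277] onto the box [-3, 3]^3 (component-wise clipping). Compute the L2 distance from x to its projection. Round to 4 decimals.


Project each component onto [-3, 3].
clip(-5.8813) = -3.0, clip(8.4779) = 3.0, clip(-2.9277) = -2.9277
Projection = [-3.0, 3.0, -2.9277]
Squared diffs: [8.3019, 30.0074, 0.0]
Distance = sqrt(38.3093) = 6.1894


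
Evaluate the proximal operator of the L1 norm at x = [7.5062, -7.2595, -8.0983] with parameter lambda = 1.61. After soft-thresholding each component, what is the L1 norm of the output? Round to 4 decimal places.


Soft-thresholding with lambda = 1.61:
prox(7.5062) = sign(7.5062)*max(|7.5062| - 1.61, 0) = 5.8962
prox(-7.2595) = sign(-7.2595)*max(|-7.2595| - 1.61, 0) = -5.6495
prox(-8.0983) = sign(-8.0983)*max(|-8.0983| - 1.61, 0) = -6.4883
prox(x) = [5.8962, -5.6495, -6.4883]
||prox(x)||_1 = 5.8962 + 5.6495 + 6.4883 = 18.034


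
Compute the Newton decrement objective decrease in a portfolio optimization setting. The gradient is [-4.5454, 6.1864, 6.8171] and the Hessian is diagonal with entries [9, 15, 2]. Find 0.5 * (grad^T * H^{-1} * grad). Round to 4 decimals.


Step 1: H is diagonal, so H^(-1) * g = [-0.505, 0.4124, 3.4086].
Step 2: g^T H^(-1) g = sum_i g_i^2 / H_ii
  = (-4.5454)^2/9 + (6.1864)^2/15 + (6.8171)^2/2
  = 2.2956 + 2.5514 + 23.2364 = 28.0835
Step 3: Objective decrease = 0.5 * g^T H^(-1) g = 14.0417


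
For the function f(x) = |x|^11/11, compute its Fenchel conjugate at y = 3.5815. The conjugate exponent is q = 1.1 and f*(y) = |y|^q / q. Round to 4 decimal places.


The conjugate exponent q satisfies 1/p + 1/q = 1.
p = 11, so q = 11/(11 - 1) = 1.1
|y|^q = 3.5815^1.1 = 4.0688
f*(3.5815) = 4.0688 / 1.1 = 3.699


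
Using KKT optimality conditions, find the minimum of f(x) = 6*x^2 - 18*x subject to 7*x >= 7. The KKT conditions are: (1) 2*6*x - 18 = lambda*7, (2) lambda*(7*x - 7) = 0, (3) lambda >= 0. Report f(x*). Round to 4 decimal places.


Step 1: Try lambda = 0 (constraint inactive).
Stationarity: 2*6*x - 18 = 0
x* = 18/(2*6) = 1.5
Check constraint: 7*1.5 = 10.5 >= 7 -- satisfied.
Step 2: Compute optimal value.
f(x*) = 6*1.5^2 - 18*1.5 = -13.5


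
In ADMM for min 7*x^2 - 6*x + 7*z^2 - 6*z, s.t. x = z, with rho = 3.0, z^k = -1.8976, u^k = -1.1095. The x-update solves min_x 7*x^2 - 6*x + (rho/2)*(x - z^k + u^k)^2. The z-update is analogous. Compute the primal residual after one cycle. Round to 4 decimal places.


ADMM iteration with rho = 3.0, z^k = -1.8976, u^k = -1.1095
Step 1: x-update.
Minimize 7*x^2 - 6*x + (3.0/2)*(x + 1.8976 - 1.1095)^2
FOC: (2*7 + 3.0)*x = 6 + 3.0*(-1.8976 + 1.1095)
x^{k+1} = 0.2139
Step 2: z-update.
Minimize 7*z^2 - 6*z + (3.0/2)*(0.2139 - z - 1.1095)^2
FOC: (2*7 + 3.0)*z = 6 + 3.0*(0.2139 - 1.1095)
z^{k+1} = 0.1949
Step 3: u-update.
u^{k+1} = -1.1095 + 0.2139 - 0.1949 = -1.0905
Step 4: Primal residual = |0.2139 - 0.1949| = 0.019


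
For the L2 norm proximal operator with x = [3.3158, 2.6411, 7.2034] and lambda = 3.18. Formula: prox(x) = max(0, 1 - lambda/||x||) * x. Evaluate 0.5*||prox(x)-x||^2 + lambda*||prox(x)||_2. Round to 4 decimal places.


Step 1: Compute ||x||.
||x|| = 8.3582
Step 2: Compute scaling factor.
scale = max(0, 1 - 3.18/8.3582) = 0.6195
Step 3: prox(x) = [2.0542, 1.6363, 4.4627]
||prox(x)|| = 5.1782
Step 4: Proximal objective.
0.5*||prox-x||^2 = 5.0562
lambda*||prox|| = 16.4667
Total = 21.5228


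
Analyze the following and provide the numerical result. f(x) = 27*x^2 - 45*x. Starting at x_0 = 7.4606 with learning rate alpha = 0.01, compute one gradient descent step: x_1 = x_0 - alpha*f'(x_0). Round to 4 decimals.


We compute the gradient at x_0 and apply the update.
f'(x) = 54*x - 45
f'(7.4606) = 54*7.4606 - 45 = 357.8724
x_1 = 7.4606 - 0.01*357.8724 = 3.8819


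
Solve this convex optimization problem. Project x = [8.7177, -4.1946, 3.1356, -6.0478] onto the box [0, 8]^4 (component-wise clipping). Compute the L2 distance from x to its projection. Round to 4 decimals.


Project each component onto [0, 8].
clip(8.7177) = 8.0, clip(-4.1946) = 0.0, clip(3.1356) = 3.1356, clip(-6.0478) = 0.0
Projection = [8.0, 0.0, 3.1356, 0.0]
Squared diffs: [0.5151, 17.5947, 0.0, 36.5759]
Distance = sqrt(54.6857) = 7.395


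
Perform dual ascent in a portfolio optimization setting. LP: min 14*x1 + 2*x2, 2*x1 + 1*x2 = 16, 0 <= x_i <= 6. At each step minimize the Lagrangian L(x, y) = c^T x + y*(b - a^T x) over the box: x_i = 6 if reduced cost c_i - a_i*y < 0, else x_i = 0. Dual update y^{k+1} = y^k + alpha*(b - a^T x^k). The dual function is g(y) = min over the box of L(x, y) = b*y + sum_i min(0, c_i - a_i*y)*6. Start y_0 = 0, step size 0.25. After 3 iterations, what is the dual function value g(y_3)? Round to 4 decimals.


Dual ascent for LP: min 14*x1 + 2*x2, 2*x1 + 1*x2 = 16, 0 <= x_i <= 6
Step 1: y^k = 0.0, reduced costs: (14.0, 2.0)
  x^k = (0.0, 0.0), subgradient = b - a^T x = 16.0
  y^{k+1} = 0.0 + 0.25*16.0 = 4.0
Step 2: y^k = 4.0, reduced costs: (6.0, -2.0)
  x^k = (0.0, 6.0), subgradient = b - a^T x = 10.0
  y^{k+1} = 4.0 + 0.25*10.0 = 6.5
Step 3: y^k = 6.5, reduced costs: (1.0, -4.5)
  x^k = (0.0, 6.0), subgradient = b - a^T x = 10.0
  y^{k+1} = 6.5 + 0.25*10.0 = 9.0
Dual objective at y_3 = 9.0: reduced costs (-4.0, -7.0), box minimizer x = (6.0, 6.0)
g(y_3) = b*y + (c1 - a1*y)*x1 + (c2 - a2*y)*x2 = 16*9.0 + (-4.0)*6.0 + (-7.0)*6.0 = 144.0 - 24.0 - 42.0 = 78.0


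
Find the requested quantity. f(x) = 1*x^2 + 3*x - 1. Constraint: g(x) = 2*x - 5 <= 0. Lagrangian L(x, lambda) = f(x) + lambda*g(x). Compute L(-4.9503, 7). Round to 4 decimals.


Step 1: Evaluate f(x).
f(-4.9503) = 1*(-4.9503)^2 + 3*(-4.9503) - 1 = 8.6546
Step 2: Evaluate g(x).
g(-4.9503) = 2*-4.9503 - 5 = -14.9006
Step 3: Compute Lagrangian.
L = 8.6546 + 7*-14.9006 = -95.6496


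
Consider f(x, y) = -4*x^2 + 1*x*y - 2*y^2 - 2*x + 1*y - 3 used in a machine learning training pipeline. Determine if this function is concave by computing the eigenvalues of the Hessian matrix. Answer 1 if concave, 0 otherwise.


The Hessian of f(x,y) = -4*x^2 + 1*x*y - 2*y^2 - 2*x + 1*y - 3 is:
H = [[-8, 1], [1, -4]]
Trace = -8 - 4 = -12
Determinant = -8*-4 - (1)^2 = 31
Discriminant = (-12)^2 - 4*31 = 20.0
Eigenvalues: lambda_1 = -8.2361, lambda_2 = -3.7639
The function is concave.

1


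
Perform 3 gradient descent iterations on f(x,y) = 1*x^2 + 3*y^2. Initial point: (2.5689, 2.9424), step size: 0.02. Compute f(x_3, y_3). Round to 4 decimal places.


Gradient descent on f(x,y) = 1*x^2 + 3*y^2.
Starting point: (2.5689, 2.9424), alpha = 0.02
Step 1: grad_x = 2*1*2.5689 = 5.1378, grad_y = 2*3*2.9424 = 17.6544
  x_1 = 2.5689 - 0.02*5.1378 = 2.4661
  y_1 = 2.9424 - 0.02*17.6544 = 2.5893
Step 2: grad_x = 2*1*2.4661 = 4.9323, grad_y = 2*3*2.5893 = 15.5359
  x_2 = 2.4661 - 0.02*4.9323 = 2.3675
  y_2 = 2.5893 - 0.02*15.5359 = 2.2786
Step 3: grad_x = 2*1*2.3675 = 4.735, grad_y = 2*3*2.2786 = 13.6716
  x_3 = 2.3675 - 0.02*4.735 = 2.2728
  y_3 = 2.2786 - 0.02*13.6716 = 2.0052
f(2.2728, 2.0052) = 1*2.2728^2 + 3*2.0052^2 = 17.2277


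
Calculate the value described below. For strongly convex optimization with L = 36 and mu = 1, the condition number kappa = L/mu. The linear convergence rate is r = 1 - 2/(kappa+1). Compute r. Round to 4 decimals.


Step 1: Compute the condition number.
kappa = L/mu = 36/1 = 36.0
Step 2: Compute the convergence rate.
r = 1 - 2/(kappa + 1) = 1 - 2*mu/(L + mu) = (L - mu)/(L + mu) = 35/37 = 0.9459


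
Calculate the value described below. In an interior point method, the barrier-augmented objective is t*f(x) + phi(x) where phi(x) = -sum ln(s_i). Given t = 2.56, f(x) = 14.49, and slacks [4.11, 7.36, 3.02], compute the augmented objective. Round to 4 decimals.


Step 1: Compute log-barrier.
ln values: [1.4134, 1.9961, 1.1053]
phi = -(1.4134 + 1.9961 + 1.1053) = -4.5147
Step 2: Compute augmented objective.
t*f(x) = 2.56*14.49 = 37.0944
Total = 37.0944 - 4.5147 = 32.5797


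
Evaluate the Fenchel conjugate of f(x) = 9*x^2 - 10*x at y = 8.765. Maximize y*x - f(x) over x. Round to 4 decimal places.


f*(y) = sup_x {y*x - a*x^2 - b*x} = sup_x {(y-b)*x - a*x^2}
FOC: (y - b) - 2a*x = 0 => x* = (y - b)/(2a)
x* = (8.765 + 10)/(2*9) = 1.0425
f*(8.765) = (y-b)^2/(4a) = (8.765 + 10)^2/(4*9)
= 352.1252/36 = 9.7813


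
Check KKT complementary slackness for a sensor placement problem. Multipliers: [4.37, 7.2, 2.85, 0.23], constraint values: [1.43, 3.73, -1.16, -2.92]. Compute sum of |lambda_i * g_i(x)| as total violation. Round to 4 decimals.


KKT complementary slackness check:
lambda_1 * g_1 = 4.37 * 1.43 = 6.2491
lambda_2 * g_2 = 7.2 * 3.73 = 26.856
lambda_3 * g_3 = 2.85 * -1.16 = -3.306
lambda_4 * g_4 = 0.23 * -2.92 = -0.6716
Total violation = 6.2491 + 26.856 + 3.306 + 0.6716 = 37.0827


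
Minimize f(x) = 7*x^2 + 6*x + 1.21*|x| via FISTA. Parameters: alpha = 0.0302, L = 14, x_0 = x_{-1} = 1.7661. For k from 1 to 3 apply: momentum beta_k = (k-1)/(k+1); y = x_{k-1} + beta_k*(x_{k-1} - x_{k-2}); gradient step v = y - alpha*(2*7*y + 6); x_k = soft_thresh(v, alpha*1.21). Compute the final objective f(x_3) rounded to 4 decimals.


FISTA on f(x) = 7*x^2 + 6*x + 1.21*|x|
L = 14, alpha = 0.0302
Iteration 1: beta = 0.0, y = 1.7661 + 0.0*(1.7661 - 1.7661) = 1.7661
  grad(y) = 30.7254, v = y - alpha*grad = 0.8382
  prox(v) = soft_thresh(0.8382, 0.0365) = 0.8017
Iteration 2: beta = 0.3333, y = 0.8017 + 0.3333*(0.8017 - 1.7661) = 0.4802
  grad(y) = 12.7224, v = y - alpha*grad = 0.096
  prox(v) = soft_thresh(0.096, 0.0365) = 0.0594
Iteration 3: beta = 0.5, y = 0.0594 + 0.5*(0.0594 - 0.8017) = -0.3117
  grad(y) = 1.6361, v = y - alpha*grad = -0.3611
  prox(v) = soft_thresh(-0.3611, 0.0365) = -0.3246
f(x_3) = 7*(-0.3246)^2 + 6*(-0.3246) + 1.21*|-0.3246| = -0.8173


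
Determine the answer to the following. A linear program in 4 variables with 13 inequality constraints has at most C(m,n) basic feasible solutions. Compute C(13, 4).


Each vertex corresponds to some choice of n active constraints out of m, so the number of vertices is at most C(m, n) = m! / (n!(m-n)!).
m = 13, n = 4
Numerator: 13 * 12 * 11 * 10
Denominator: 4! = 24
C(13, 4) = 715


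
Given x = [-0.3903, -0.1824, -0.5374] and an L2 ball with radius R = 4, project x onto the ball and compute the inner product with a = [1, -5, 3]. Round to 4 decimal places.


Step 1: Compute ||x|| (intermediates to 6 decimals).
||x|| = sqrt((-0.3903)^2 + (-0.1824)^2 + (-0.5374)^2) = 0.688769
Step 2: Project.
Since ||x|| <= R, proj = x (no scaling needed).
proj(x) = [-0.3903, -0.1824, -0.5374]
Step 3: Dot product.
a^T * proj(x) = 1*(-0.3903) - 5*(-0.1824) + 3*(-0.5374) = -1.0905


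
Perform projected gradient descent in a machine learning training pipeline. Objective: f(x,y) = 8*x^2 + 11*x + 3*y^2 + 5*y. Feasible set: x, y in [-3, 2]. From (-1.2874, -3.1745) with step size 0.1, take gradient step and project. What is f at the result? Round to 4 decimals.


Step 1: Compute gradient at (-1.2874, -3.1745).
grad_x = 2*8*-1.2874 + 11 = -9.5984
grad_y = 2*3*-3.1745 + 5 = -14.047
Step 2: Gradient step.
x_raw = -1.2874 - 0.1*-9.5984 = -0.3276
y_raw = -3.1745 - 0.1*-14.047 = -1.7698
Step 3: Project onto [-3, 2].
x_proj = clip(-0.3276) = -0.3276
y_proj = clip(-1.7698) = -1.7698
Step 4: Evaluate f.
f(-0.3276, -1.7698) = -2.1972


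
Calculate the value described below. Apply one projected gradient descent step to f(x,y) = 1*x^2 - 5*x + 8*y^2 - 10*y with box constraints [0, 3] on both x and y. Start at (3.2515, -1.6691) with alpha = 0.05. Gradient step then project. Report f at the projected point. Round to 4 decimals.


Step 1: Compute gradient at (3.2515, -1.6691).
grad_x = 2*1*3.2515 - 5 = 1.503
grad_y = 2*8*-1.6691 - 10 = -36.7056
Step 2: Gradient step.
x_raw = 3.2515 - 0.05*1.503 = 3.1764
y_raw = -1.6691 - 0.05*-36.7056 = 0.1662
Step 3: Project onto [0, 3].
x_proj = clip(3.1764) = 3.0
y_proj = clip(0.1662) = 0.1662
Step 4: Evaluate f.
f(3.0, 0.1662) = -7.4409


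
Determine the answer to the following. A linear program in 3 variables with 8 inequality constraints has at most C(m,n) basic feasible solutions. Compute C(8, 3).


Each vertex corresponds to some choice of n active constraints out of m, so the number of vertices is at most C(m, n) = m! / (n!(m-n)!).
m = 8, n = 3
Numerator: 8 * 7 * 6
Denominator: 3! = 6
C(8, 3) = 56


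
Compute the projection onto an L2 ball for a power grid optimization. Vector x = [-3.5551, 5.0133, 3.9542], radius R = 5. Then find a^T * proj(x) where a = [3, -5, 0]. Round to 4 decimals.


Step 1: Compute ||x|| (intermediates to 6 decimals).
||x|| = sqrt((-3.5551)^2 + 5.0133^2 + 3.9542^2) = 7.308051
Step 2: Project.
Since ||x|| > R, scale = R/||x|| = 5/7.308051 = 0.684177, proj(x) = scale * x
proj(x) = [-2.432318, 3.429985, 2.705373]
Step 3: Dot product.
a^T * proj(x) = 3*(-2.432318) - 5*3.429985 + 0*2.705373 = -24.4469


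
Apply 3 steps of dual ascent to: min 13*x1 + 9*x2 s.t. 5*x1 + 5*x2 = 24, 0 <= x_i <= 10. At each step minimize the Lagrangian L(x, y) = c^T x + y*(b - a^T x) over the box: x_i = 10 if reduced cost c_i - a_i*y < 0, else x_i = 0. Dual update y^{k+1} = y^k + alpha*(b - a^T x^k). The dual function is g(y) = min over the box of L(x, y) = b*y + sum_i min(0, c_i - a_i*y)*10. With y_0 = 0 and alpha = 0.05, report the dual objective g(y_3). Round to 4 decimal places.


Dual ascent for LP: min 13*x1 + 9*x2, 5*x1 + 5*x2 = 24, 0 <= x_i <= 10
Step 1: y^k = 0.0, reduced costs: (13.0, 9.0)
  x^k = (0.0, 0.0), subgradient = b - a^T x = 24.0
  y^{k+1} = 0.0 + 0.05*24.0 = 1.2
Step 2: y^k = 1.2, reduced costs: (7.0, 3.0)
  x^k = (0.0, 0.0), subgradient = b - a^T x = 24.0
  y^{k+1} = 1.2 + 0.05*24.0 = 2.4
Step 3: y^k = 2.4, reduced costs: (1.0, -3.0)
  x^k = (0.0, 10.0), subgradient = b - a^T x = -26.0
  y^{k+1} = 2.4 + 0.05*-26.0 = 1.1
Dual objective at y_3 = 1.1: reduced costs (7.5, 3.5), box minimizer x = (0.0, 0.0)
g(y_3) = b*y + (c1 - a1*y)*x1 + (c2 - a2*y)*x2 = 24*1.1 + 7.5*0.0 + 3.5*0.0 = 26.4 + 0.0 + 0.0 = 26.4


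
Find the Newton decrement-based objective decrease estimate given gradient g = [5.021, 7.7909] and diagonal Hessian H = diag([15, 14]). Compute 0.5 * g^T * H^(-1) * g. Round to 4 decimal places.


Step 1: H is diagonal, so H^(-1) * g = [0.3347, 0.5565].
Step 2: g^T H^(-1) g = sum_i g_i^2 / H_ii
  = (5.021)^2/15 + (7.7909)^2/14
  = 1.6807 + 4.3356 = 6.0163
Step 3: Objective decrease = 0.5 * g^T H^(-1) g = 3.0081


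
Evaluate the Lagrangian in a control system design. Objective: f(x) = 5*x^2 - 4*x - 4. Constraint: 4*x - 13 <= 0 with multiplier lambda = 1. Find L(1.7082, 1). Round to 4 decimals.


Step 1: Evaluate f(x).
f(1.7082) = 5*1.7082^2 - 4*1.7082 - 4 = 3.7569
Step 2: Evaluate g(x).
g(1.7082) = 4*1.7082 - 13 = -6.1672
Step 3: Compute Lagrangian.
L = 3.7569 + 1*-6.1672 = -2.4103


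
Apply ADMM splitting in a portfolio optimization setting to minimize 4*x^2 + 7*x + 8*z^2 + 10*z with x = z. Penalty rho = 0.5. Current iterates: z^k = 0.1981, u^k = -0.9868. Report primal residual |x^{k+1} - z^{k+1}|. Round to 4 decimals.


ADMM iteration with rho = 0.5, z^k = 0.1981, u^k = -0.9868
Step 1: x-update.
Minimize 4*x^2 + 7*x + (0.5/2)*(x - 0.1981 - 0.9868)^2
FOC: (2*4 + 0.5)*x = -7 + 0.5*(0.1981 + 0.9868)
x^{k+1} = -0.7538
Step 2: z-update.
Minimize 8*z^2 + 10*z + (0.5/2)*(-0.7538 - z - 0.9868)^2
FOC: (2*8 + 0.5)*z = -10 + 0.5*(-0.7538 - 0.9868)
z^{k+1} = -0.6588
Step 3: u-update.
u^{k+1} = -0.9868 - 0.7538 + 0.6588 = -1.0818
Step 4: Primal residual = |-0.7538 + 0.6588| = 0.095


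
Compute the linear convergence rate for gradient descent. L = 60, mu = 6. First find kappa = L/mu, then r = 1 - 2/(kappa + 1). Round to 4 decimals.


Step 1: Compute the condition number.
kappa = L/mu = 60/6 = 10.0
Step 2: Compute the convergence rate.
r = 1 - 2/(kappa + 1) = 1 - 2*mu/(L + mu) = (L - mu)/(L + mu) = 54/66 = 0.8182


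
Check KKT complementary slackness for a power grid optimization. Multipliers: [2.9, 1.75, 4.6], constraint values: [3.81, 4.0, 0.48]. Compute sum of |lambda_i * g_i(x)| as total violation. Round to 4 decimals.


KKT complementary slackness check:
lambda_1 * g_1 = 2.9 * 3.81 = 11.049
lambda_2 * g_2 = 1.75 * 4.0 = 7.0
lambda_3 * g_3 = 4.6 * 0.48 = 2.208
Total violation = 11.049 + 7.0 + 2.208 = 20.257


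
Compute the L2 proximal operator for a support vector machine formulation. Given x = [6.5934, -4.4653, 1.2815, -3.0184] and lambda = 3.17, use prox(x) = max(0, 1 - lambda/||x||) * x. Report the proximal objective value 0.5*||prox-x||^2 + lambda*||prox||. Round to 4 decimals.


Step 1: Compute ||x||.
||x|| = 8.6119
Step 2: Compute scaling factor.
scale = max(0, 1 - 3.17/8.6119) = 0.6319
Step 3: prox(x) = [4.1664, -2.8216, 0.8098, -1.9073]
||prox(x)|| = 5.4419
Step 4: Proximal objective.
0.5*||prox-x||^2 = 5.0245
lambda*||prox|| = 17.2508
Total = 22.2753


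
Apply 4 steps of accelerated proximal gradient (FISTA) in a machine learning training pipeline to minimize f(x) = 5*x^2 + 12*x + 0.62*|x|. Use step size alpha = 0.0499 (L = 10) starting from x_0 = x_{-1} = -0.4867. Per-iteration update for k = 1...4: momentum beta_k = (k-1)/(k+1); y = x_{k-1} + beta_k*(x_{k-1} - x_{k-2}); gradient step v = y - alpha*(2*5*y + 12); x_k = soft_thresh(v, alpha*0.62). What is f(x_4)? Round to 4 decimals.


FISTA on f(x) = 5*x^2 + 12*x + 0.62*|x|
L = 10, alpha = 0.0499
Iteration 1: beta = 0.0, y = -0.4867 + 0.0*(-0.4867 + 0.4867) = -0.4867
  grad(y) = 7.133, v = y - alpha*grad = -0.8426
  prox(v) = soft_thresh(-0.8426, 0.0309) = -0.8117
Iteration 2: beta = 0.3333, y = -0.8117 + 0.3333*(-0.8117 + 0.4867) = -0.92
  grad(y) = 2.7997, v = y - alpha*grad = -1.0597
  prox(v) = soft_thresh(-1.0597, 0.0309) = -1.0288
Iteration 3: beta = 0.5, y = -1.0288 + 0.5*(-1.0288 + 0.8117) = -1.1373
  grad(y) = 0.6265, v = y - alpha*grad = -1.1686
  prox(v) = soft_thresh(-1.1686, 0.0309) = -1.1377
Iteration 4: beta = 0.6, y = -1.1377 + 0.6*(-1.1377 + 1.0288) = -1.203
  grad(y) = -0.03, v = y - alpha*grad = -1.2015
  prox(v) = soft_thresh(-1.2015, 0.0309) = -1.1706
f(x_4) = 5*(-1.1706)^2 + 12*(-1.1706) + 0.62*|-1.1706| = -6.4699


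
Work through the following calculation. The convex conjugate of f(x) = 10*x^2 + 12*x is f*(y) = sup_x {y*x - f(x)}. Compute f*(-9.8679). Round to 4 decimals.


f*(y) = sup_x {y*x - a*x^2 - b*x} = sup_x {(y-b)*x - a*x^2}
FOC: (y - b) - 2a*x = 0 => x* = (y - b)/(2a)
x* = (-9.8679 - 12)/(2*10) = -1.0934
f*(-9.8679) = (y-b)^2/(4a) = (-9.8679 - 12)^2/(4*10)
= 478.2051/40 = 11.9551


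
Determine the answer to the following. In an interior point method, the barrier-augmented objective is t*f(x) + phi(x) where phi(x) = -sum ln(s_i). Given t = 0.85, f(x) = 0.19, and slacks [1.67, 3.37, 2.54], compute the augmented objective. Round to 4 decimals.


Step 1: Compute log-barrier.
ln values: [0.5128, 1.2149, 0.9322]
phi = -(0.5128 + 1.2149 + 0.9322) = -2.6599
Step 2: Compute augmented objective.
t*f(x) = 0.85*0.19 = 0.1615
Total = 0.1615 - 2.6599 = -2.4984


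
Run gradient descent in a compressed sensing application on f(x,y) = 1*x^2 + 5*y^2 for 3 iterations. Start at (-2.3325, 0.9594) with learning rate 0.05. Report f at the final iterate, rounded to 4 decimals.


Gradient descent on f(x,y) = 1*x^2 + 5*y^2.
Starting point: (-2.3325, 0.9594), alpha = 0.05
Step 1: grad_x = 2*1*-2.3325 = -4.665, grad_y = 2*5*0.9594 = 9.594
  x_1 = -2.3325 - 0.05*-4.665 = -2.0993
  y_1 = 0.9594 - 0.05*9.594 = 0.4797
Step 2: grad_x = 2*1*-2.0993 = -4.1985, grad_y = 2*5*0.4797 = 4.797
  x_2 = -2.0993 - 0.05*-4.1985 = -1.8893
  y_2 = 0.4797 - 0.05*4.797 = 0.2399
Step 3: grad_x = 2*1*-1.8893 = -3.7787, grad_y = 2*5*0.2399 = 2.3985
  x_3 = -1.8893 - 0.05*-3.7787 = -1.7004
  y_3 = 0.2399 - 0.05*2.3985 = 0.1199
f(-1.7004, 0.1199) = 1*(-1.7004)^2 + 5*0.1199^2 = 2.9632


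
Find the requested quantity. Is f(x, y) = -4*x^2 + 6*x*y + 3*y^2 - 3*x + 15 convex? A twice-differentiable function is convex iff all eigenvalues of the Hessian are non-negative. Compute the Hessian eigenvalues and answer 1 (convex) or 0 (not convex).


The Hessian of f(x,y) = -4*x^2 + 6*x*y + 3*y^2 - 3*x + 15 is:
H = [[-8, 6], [6, 6]]
Trace = -8 + 6 = -2
Determinant = -8*6 - (6)^2 = -84
Discriminant = (-2)^2 - 4*-84 = 340.0
Eigenvalues: lambda_1 = -10.2195, lambda_2 = 8.2195
The function is not convex.

0


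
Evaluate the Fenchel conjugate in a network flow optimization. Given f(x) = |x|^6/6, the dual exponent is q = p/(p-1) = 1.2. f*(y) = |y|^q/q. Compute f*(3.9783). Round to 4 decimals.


The conjugate exponent q satisfies 1/p + 1/q = 1.
p = 6, so q = 6/(6 - 1) = 1.2
|y|^q = 3.9783^1.2 = 5.2437
f*(3.9783) = 5.2437 / 1.2 = 4.3697


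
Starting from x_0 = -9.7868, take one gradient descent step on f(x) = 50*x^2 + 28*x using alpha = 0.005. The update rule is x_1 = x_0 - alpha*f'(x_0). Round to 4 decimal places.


We compute the gradient at x_0 and apply the update.
f'(x) = 100*x + 28
f'(-9.7868) = 100*-9.7868 + 28 = -950.68
x_1 = -9.7868 - 0.005*-950.68 = -5.0334


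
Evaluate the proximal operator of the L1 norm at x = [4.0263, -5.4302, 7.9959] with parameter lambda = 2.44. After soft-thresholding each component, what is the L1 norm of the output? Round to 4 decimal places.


Soft-thresholding with lambda = 2.44:
prox(4.0263) = sign(4.0263)*max(|4.0263| - 2.44, 0) = 1.5863
prox(-5.4302) = sign(-5.4302)*max(|-5.4302| - 2.44, 0) = -2.9902
prox(7.9959) = sign(7.9959)*max(|7.9959| - 2.44, 0) = 5.5559
prox(x) = [1.5863, -2.9902, 5.5559]
||prox(x)||_1 = 1.5863 + 2.9902 + 5.5559 = 10.1324


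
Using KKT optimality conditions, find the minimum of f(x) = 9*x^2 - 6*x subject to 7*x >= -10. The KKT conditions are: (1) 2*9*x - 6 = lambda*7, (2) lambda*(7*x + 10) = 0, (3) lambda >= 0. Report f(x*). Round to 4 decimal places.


Step 1: Try lambda = 0 (constraint inactive).
Stationarity: 2*9*x - 6 = 0
x* = 6/(2*9) = 1/3 = 0.3333 (rounded; the exact value 1/3 is used below)
Check constraint: 7*0.3333 = 2.3331 >= -10 -- satisfied.
Step 2: Compute optimal value.
f(x*) = 9*(1/3)^2 - 6*(1/3) = -1.0


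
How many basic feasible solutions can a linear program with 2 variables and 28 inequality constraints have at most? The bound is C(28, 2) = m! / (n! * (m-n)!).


Each vertex corresponds to some choice of n active constraints out of m, so the number of vertices is at most C(m, n) = m! / (n!(m-n)!).
m = 28, n = 2
Numerator: 28 * 27
Denominator: 2! = 2
C(28, 2) = 378


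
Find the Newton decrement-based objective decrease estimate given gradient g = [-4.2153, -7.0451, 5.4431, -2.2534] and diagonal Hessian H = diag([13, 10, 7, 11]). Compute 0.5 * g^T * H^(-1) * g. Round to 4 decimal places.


Step 1: H is diagonal, so H^(-1) * g = [-0.3243, -0.7045, 0.7776, -0.2049].
Step 2: g^T H^(-1) g = sum_i g_i^2 / H_ii
  = (-4.2153)^2/13 + (-7.0451)^2/10 + (5.4431)^2/7 + (-2.2534)^2/11
  = 1.3668 + 4.9633 + 4.2325 + 0.4616 = 11.0243
Step 3: Objective decrease = 0.5 * g^T H^(-1) g = 5.5121


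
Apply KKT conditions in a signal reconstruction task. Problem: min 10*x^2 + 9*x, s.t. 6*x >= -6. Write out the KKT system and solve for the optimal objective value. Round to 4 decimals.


Step 1: Try lambda = 0 (constraint inactive).
Stationarity: 2*10*x + 9 = 0
x* = -9/(2*10) = -0.45
Check constraint: 6*-0.45 = -2.7 >= -6 -- satisfied.
Step 2: Compute optimal value.
f(x*) = 10*(-0.45)^2 + 9*(-0.45) = -2.025


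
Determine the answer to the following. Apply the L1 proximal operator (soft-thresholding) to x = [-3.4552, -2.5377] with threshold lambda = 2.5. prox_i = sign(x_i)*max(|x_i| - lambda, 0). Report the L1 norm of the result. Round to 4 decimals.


Soft-thresholding with lambda = 2.5:
prox(-3.4552) = sign(-3.4552)*max(|-3.4552| - 2.5, 0) = -0.9552
prox(-2.5377) = sign(-2.5377)*max(|-2.5377| - 2.5, 0) = -0.0377
prox(x) = [-0.9552, -0.0377]
||prox(x)||_1 = 0.9552 + 0.0377 = 0.9929


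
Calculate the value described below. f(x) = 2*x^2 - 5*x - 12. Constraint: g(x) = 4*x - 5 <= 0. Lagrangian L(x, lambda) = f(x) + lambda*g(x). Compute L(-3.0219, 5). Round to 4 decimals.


Step 1: Evaluate f(x).
f(-3.0219) = 2*(-3.0219)^2 - 5*(-3.0219) - 12 = 21.3733
Step 2: Evaluate g(x).
g(-3.0219) = 4*-3.0219 - 5 = -17.0876
Step 3: Compute Lagrangian.
L = 21.3733 + 5*-17.0876 = -64.0647


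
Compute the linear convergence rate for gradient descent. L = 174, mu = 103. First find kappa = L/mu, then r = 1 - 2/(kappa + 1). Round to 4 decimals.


Step 1: Compute the condition number.
kappa = L/mu = 174/103 = 1.6893
Step 2: Compute the convergence rate.
r = 1 - 2/(kappa + 1) = 1 - 2*mu/(L + mu) = (L - mu)/(L + mu) = 71/277 = 0.2563


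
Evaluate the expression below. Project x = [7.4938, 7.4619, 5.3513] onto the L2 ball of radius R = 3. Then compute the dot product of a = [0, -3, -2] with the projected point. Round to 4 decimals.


Step 1: Compute ||x|| (intermediates to 6 decimals).
||x|| = sqrt(7.4938^2 + 7.4619^2 + 5.3513^2) = 11.852148
Step 2: Project.
Since ||x|| > R, scale = R/||x|| = 3/11.852148 = 0.253119, proj(x) = scale * x
proj(x) = [1.896823, 1.888749, 1.354516]
Step 3: Dot product.
a^T * proj(x) = 0*1.896823 - 3*1.888749 - 2*1.354516 = -8.3753


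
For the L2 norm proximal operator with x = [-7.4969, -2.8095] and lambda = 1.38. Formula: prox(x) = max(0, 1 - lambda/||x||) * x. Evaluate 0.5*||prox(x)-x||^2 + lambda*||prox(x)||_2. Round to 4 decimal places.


Step 1: Compute ||x||.
||x|| = 8.006
Step 2: Compute scaling factor.
scale = max(0, 1 - 1.38/8.006) = 0.8276
Step 3: prox(x) = [-6.2047, -2.3252]
||prox(x)|| = 6.626
Step 4: Proximal objective.
0.5*||prox-x||^2 = 0.9522
lambda*||prox|| = 9.1439
Total = 10.0961


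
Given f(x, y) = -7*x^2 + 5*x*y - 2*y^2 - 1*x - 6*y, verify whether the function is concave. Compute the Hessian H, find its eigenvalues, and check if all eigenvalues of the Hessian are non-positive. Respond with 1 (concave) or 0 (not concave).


The Hessian of f(x,y) = -7*x^2 + 5*x*y - 2*y^2 - 1*x - 6*y is:
H = [[-14, 5], [5, -4]]
Trace = -14 - 4 = -18
Determinant = -14*-4 - (5)^2 = 31
Discriminant = (-18)^2 - 4*31 = 200.0
Eigenvalues: lambda_1 = -16.0711, lambda_2 = -1.9289
The function is concave.

1


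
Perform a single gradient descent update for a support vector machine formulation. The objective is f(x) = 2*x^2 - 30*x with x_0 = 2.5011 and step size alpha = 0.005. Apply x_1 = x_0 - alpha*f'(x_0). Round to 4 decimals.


We compute the gradient at x_0 and apply the update.
f'(x) = 4*x - 30
f'(2.5011) = 4*2.5011 - 30 = -19.9956
x_1 = 2.5011 - 0.005*-19.9956 = 2.6011


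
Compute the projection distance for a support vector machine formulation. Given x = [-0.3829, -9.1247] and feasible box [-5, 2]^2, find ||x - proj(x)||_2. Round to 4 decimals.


Project each component onto [-5, 2].
clip(-0.3829) = -0.3829, clip(-9.1247) = -5.0
Projection = [-0.3829, -5.0]
Squared diffs: [0.0, 17.0132]
Distance = sqrt(17.0132) = 4.1247


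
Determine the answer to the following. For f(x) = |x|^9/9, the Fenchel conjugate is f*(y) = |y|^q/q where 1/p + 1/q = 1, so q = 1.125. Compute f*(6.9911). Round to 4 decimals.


The conjugate exponent q satisfies 1/p + 1/q = 1.
p = 9, so q = 9/(9 - 1) = 1.125
|y|^q = 6.9911^1.125 = 8.9148
f*(6.9911) = 8.9148 / 1.125 = 7.9243


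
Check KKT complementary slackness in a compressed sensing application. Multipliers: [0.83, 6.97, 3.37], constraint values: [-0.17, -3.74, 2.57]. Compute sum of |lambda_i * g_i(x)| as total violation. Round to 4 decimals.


KKT complementary slackness check:
lambda_1 * g_1 = 0.83 * -0.17 = -0.1411
lambda_2 * g_2 = 6.97 * -3.74 = -26.0678
lambda_3 * g_3 = 3.37 * 2.57 = 8.6609
Total violation = 0.1411 + 26.0678 + 8.6609 = 34.8698


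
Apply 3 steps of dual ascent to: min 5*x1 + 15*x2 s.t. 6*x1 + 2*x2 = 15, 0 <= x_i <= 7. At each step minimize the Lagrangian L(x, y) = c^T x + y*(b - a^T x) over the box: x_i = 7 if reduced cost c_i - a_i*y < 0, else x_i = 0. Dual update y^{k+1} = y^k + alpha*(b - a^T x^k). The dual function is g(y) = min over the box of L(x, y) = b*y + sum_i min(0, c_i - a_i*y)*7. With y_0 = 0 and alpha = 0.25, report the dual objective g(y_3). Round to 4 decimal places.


Dual ascent for LP: min 5*x1 + 15*x2, 6*x1 + 2*x2 = 15, 0 <= x_i <= 7
Step 1: y^k = 0.0, reduced costs: (5.0, 15.0)
  x^k = (0.0, 0.0), subgradient = b - a^T x = 15.0
  y^{k+1} = 0.0 + 0.25*15.0 = 3.75
Step 2: y^k = 3.75, reduced costs: (-17.5, 7.5)
  x^k = (7.0, 0.0), subgradient = b - a^T x = -27.0
  y^{k+1} = 3.75 + 0.25*-27.0 = -3.0
Step 3: y^k = -3.0, reduced costs: (23.0, 21.0)
  x^k = (0.0, 0.0), subgradient = b - a^T x = 15.0
  y^{k+1} = -3.0 + 0.25*15.0 = 0.75
Dual objective at y_3 = 0.75: reduced costs (0.5, 13.5), box minimizer x = (0.0, 0.0)
g(y_3) = b*y + (c1 - a1*y)*x1 + (c2 - a2*y)*x2 = 15*0.75 + 0.5*0.0 + 13.5*0.0 = 11.25 + 0.0 + 0.0 = 11.25


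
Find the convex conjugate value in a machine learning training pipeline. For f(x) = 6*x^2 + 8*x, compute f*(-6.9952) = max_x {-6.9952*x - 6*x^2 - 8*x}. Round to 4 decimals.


f*(y) = sup_x {y*x - a*x^2 - b*x} = sup_x {(y-b)*x - a*x^2}
FOC: (y - b) - 2a*x = 0 => x* = (y - b)/(2a)
x* = (-6.9952 - 8)/(2*6) = -1.2496
f*(-6.9952) = (y-b)^2/(4a) = (-6.9952 - 8)^2/(4*6)
= 224.856/24 = 9.369


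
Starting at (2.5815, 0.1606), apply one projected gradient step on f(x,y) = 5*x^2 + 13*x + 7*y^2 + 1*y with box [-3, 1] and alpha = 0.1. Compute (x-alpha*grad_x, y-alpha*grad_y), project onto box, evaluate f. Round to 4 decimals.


Step 1: Compute gradient at (2.5815, 0.1606).
grad_x = 2*5*2.5815 + 13 = 38.815
grad_y = 2*7*0.1606 + 1 = 3.2484
Step 2: Gradient step.
x_raw = 2.5815 - 0.1*38.815 = -1.3
y_raw = 0.1606 - 0.1*3.2484 = -0.1642
Step 3: Project onto [-3, 1].
x_proj = clip(-1.3) = -1.3
y_proj = clip(-0.1642) = -0.1642
Step 4: Evaluate f.
f(-1.3, -0.1642) = -8.4254
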